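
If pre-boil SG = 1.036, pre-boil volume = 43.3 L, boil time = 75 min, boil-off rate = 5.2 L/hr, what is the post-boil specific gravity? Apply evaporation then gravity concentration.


V_post = V_pre − rate·(t/60);  SG_post = 1 + (SG_pre−1)·V_pre/V_post
V_post = 43.3 − 5.2·(75/60) = 36.8000
SG_post = 1 + (1.036 − 1)·43.3/36.8000

1.0424


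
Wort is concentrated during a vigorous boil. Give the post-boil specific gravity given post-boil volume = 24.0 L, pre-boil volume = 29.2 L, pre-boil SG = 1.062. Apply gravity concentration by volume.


SG_post = 1 + (SG_pre − 1)·V_pre/V_post
pts_pre = (1.062 − 1)·1000 = 62.0000
pts_post = 62.0000·29.2/24.0 = 75.4333
SG_post = 1 + 75.4333/1000

1.0754


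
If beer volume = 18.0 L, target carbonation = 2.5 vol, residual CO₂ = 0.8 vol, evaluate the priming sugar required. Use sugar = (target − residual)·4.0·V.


sugar = (2.5 − 0.8)·4.0·18.0

122.4000 g


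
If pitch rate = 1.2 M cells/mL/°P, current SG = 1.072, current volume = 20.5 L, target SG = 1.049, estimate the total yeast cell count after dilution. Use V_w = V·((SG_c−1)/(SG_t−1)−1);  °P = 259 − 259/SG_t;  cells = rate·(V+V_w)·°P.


V_w = 20.5·((1.072−1)/(1.049−1)−1) = 9.6224
V_final = 20.5 + 9.6224 = 30.1224
°P = 259 − 259/1.049 = 12.0982
cells = 1.2·30.1224·12.0982

437.3125 billion cells


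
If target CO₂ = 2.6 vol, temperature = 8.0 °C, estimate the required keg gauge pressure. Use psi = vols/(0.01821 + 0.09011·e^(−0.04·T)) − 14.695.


psi = 2.6/(0.01821 + 0.09011·e^(−0.04·8.0)) − 14.695

16.3894 psi


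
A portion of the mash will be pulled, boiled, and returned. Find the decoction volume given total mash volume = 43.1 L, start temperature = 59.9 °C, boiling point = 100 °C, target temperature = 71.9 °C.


V_dec = V_total·(T_target − T_start)/(T_boil − T_start)
V_dec = 43.1·(71.9 − 59.9)/(100 − 59.9)

12.8978 L


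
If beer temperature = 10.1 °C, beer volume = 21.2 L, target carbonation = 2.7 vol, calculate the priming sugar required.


residual = 14.695·(0.01821 + 0.09011·e^(−0.04·T));  sugar = (target − residual)·4.0·V
residual = 14.695·(0.01821 + 0.09011·e^(−0.04·10.1)) = 1.1517
sugar = (2.7 − 1.1517)·4.0·21.2

131.2986 g


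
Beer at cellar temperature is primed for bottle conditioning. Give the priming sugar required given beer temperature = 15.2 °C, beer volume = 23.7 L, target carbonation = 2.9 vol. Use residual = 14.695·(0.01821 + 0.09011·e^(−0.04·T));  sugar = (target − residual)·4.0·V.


residual = 14.695·(0.01821 + 0.09011·e^(−0.04·15.2)) = 0.9885
sugar = (2.9 − 0.9885)·4.0·23.7

181.2080 g


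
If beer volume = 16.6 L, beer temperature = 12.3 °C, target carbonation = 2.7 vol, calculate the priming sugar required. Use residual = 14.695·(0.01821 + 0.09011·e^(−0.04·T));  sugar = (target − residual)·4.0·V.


residual = 14.695·(0.01821 + 0.09011·e^(−0.04·12.3)) = 1.0772
sugar = (2.7 − 1.0772)·4.0·16.6

107.7543 g


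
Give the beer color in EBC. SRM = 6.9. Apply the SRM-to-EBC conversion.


EBC = SRM · 1.97
EBC = 6.9 · 1.97

13.5930 EBC


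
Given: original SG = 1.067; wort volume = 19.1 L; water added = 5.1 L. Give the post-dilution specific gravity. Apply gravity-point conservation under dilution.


SG_new = 1 + (SG_old − 1)·V_old/(V_old + V_water)
pts = (1.067 − 1)·1000·19.1/(19.1 + 5.1) = 52.8802
SG_new = 1 + 52.8802/1000

1.0529


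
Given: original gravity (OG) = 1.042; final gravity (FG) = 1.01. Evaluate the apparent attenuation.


AA = (OG − FG)/(OG − 1) · 100
AA = (1.042 − 1.01)/(1.042 − 1) · 100

76.1905 %


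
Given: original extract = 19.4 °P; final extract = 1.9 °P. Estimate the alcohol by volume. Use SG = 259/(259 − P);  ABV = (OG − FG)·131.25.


OG = 259/(259 − 19.4) = 1.0810
FG = 259/(259 − 1.9) = 1.0074
ABV = (1.0810 − 1.0074)·131.25

9.6571 % ABV


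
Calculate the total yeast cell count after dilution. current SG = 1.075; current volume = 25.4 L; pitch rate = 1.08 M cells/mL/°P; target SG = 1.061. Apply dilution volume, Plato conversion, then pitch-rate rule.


V_w = V·((SG_c−1)/(SG_t−1)−1);  °P = 259 − 259/SG_t;  cells = rate·(V+V_w)·°P
V_w = 25.4·((1.075−1)/(1.061−1)−1) = 5.8295
V_final = 25.4 + 5.8295 = 31.2295
°P = 259 − 259/1.061 = 14.8907
cells = 1.08·31.2295·14.8907

502.2305 billion cells


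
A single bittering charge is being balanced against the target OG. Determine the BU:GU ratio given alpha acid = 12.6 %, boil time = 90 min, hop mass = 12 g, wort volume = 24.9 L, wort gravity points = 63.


U = 1.65·0.000125^(GP/1000)·(1−e^(−0.04t))/4.15;  IBU = (α/100)·m·U·1000/V;  BU:GU = IBU/GP
U = 1.65·0.000125^(63/1000)·(1−e^(−0.04·90))/4.15 = 0.2195
IBU = (12.6/100)·12·0.2195·1000/24.9 = 13.3310
BU:GU = 13.3310/63

0.2116


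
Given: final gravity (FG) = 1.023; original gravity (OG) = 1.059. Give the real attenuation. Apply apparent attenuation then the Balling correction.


AA = (OG−FG)/(OG−1)·100;  RA = AA·0.8192
AA = (1.059 − 1.023)/(1.059 − 1)·100 = 61.0169
RA = 61.0169·0.8192

49.9851 %


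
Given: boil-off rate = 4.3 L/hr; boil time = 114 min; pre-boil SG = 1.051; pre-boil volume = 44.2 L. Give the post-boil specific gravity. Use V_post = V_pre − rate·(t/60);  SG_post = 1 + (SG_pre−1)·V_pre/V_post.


V_post = 44.2 − 4.3·(114/60) = 36.0300
SG_post = 1 + (1.051 − 1)·44.2/36.0300

1.0626


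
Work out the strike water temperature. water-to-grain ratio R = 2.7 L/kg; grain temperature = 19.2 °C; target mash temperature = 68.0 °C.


T_strike = (0.41/R)·(T_mash − T_grain) + T_mash
T_strike = (0.41/2.7)·(68.0 − 19.2) + 68.0

75.4104 °C


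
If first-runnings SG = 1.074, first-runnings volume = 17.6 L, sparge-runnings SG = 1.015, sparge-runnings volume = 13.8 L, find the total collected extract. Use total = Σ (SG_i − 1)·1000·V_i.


first = (1.074 − 1)·1000·17.6 = 1302.4000
sparge = (1.015 − 1)·1000·13.8 = 207.0000
total = 1302.4000 + 207.0000

1509.4000 gravity·L


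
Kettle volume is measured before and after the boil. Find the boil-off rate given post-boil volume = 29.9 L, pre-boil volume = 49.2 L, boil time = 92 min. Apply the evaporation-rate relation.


rate = (V_pre − V_post) / (t_min/60)
rate = (49.2 − 29.9) / (92/60)

12.5870 L/hr


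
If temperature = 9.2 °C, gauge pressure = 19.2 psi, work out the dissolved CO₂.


vols = (P + 14.695)·(0.01821 + 0.09011·e^(−0.04·T))
vols = (19.2 + 14.695)·(0.01821 + 0.09011·e^(−0.04·9.2))

2.7311 volumes


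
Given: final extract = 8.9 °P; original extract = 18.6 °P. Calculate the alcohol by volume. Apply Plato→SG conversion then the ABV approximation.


SG = 259/(259 − P);  ABV = (OG − FG)·131.25
OG = 259/(259 − 18.6) = 1.0774
FG = 259/(259 − 8.9) = 1.0356
ABV = (1.0774 − 1.0356)·131.25

5.4843 % ABV


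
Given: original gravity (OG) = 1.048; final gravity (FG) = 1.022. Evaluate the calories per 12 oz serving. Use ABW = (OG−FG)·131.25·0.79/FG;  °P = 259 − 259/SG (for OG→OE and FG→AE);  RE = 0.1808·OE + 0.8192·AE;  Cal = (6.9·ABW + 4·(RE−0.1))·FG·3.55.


ABW = (1.048 − 1.022)·131.25·0.79/1.022 = 2.6378
OE = 259 − 259/1.048 = 11.8626 °P
AE = 259 − 259/1.022 = 5.5753 °P
RE = 0.1808·11.8626 + 0.8192·5.5753 = 6.7121 °P
Cal = (6.9·2.6378 + 4·(6.7121−0.1))·1.022·3.55

161.9926 kcal


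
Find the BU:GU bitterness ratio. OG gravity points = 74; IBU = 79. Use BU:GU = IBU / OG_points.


BU:GU = 79 / 74

1.0676


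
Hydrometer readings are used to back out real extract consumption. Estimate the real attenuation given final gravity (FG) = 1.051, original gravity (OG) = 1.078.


AA = (OG−FG)/(OG−1)·100;  RA = AA·0.8192
AA = (1.078 − 1.051)/(1.078 − 1)·100 = 34.6154
RA = 34.6154·0.8192

28.3569 %


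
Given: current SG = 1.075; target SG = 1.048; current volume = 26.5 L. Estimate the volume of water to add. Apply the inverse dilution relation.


V_water = V·((SG_curr − 1)/(SG_target − 1) − 1)
V_water = 26.5·((1.075 − 1)/(1.048 − 1) − 1)

14.9062 L


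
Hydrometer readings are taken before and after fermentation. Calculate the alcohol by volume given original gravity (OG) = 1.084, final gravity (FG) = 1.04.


ABV = (OG − FG) · 131.25
ABV = (1.084 − 1.04) · 131.25

5.7750 % ABV


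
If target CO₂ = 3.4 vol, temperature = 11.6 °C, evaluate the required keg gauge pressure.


psi = vols/(0.01821 + 0.09011·e^(−0.04·T)) − 14.695
psi = 3.4/(0.01821 + 0.09011·e^(−0.04·11.6)) − 14.695

30.7183 psi


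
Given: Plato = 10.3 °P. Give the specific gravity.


SG = 259/(259 − P)
SG = 259/(259 − 10.3)

1.0414


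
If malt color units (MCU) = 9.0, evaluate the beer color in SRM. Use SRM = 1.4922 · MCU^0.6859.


SRM = 1.4922 · 9.0^0.6859

6.7351 SRM


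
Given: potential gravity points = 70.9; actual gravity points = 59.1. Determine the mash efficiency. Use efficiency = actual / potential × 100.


efficiency = 59.1 / 70.9 × 100

83.3568 %


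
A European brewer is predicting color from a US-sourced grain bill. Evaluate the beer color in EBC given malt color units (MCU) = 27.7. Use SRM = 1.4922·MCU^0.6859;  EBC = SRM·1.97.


SRM = 1.4922·27.7^0.6859 = 14.5621
EBC = 14.5621·1.97

28.6873 EBC


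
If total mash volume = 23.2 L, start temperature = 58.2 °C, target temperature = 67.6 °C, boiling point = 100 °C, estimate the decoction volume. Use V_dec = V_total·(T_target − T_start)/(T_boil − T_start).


V_dec = 23.2·(67.6 − 58.2)/(100 − 58.2)

5.2172 L


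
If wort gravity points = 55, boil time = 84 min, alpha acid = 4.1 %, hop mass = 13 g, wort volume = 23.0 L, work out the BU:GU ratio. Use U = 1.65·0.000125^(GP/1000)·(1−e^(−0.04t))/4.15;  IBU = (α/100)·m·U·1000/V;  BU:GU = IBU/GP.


U = 1.65·0.000125^(55/1000)·(1−e^(−0.04·84))/4.15 = 0.2341
IBU = (4.1/100)·13·0.2341·1000/23.0 = 5.4251
BU:GU = 5.4251/55

0.0986


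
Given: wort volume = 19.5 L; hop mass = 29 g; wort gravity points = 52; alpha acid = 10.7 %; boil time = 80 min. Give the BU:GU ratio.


U = 1.65·0.000125^(GP/1000)·(1−e^(−0.04t))/4.15;  IBU = (α/100)·m·U·1000/V;  BU:GU = IBU/GP
U = 1.65·0.000125^(52/1000)·(1−e^(−0.04·80))/4.15 = 0.2390
IBU = (10.7/100)·29·0.2390·1000/19.5 = 38.0320
BU:GU = 38.0320/52

0.7314


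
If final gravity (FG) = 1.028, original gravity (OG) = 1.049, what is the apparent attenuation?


AA = (OG − FG)/(OG − 1) · 100
AA = (1.049 − 1.028)/(1.049 − 1) · 100

42.8571 %


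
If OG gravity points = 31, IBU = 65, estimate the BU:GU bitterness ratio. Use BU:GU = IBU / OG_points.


BU:GU = 65 / 31

2.0968


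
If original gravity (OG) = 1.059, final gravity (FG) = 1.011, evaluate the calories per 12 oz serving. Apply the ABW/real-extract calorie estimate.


ABW = (OG−FG)·131.25·0.79/FG;  °P = 259 − 259/SG (for OG→OE and FG→AE);  RE = 0.1808·OE + 0.8192·AE;  Cal = (6.9·ABW + 4·(RE−0.1))·FG·3.55
ABW = (1.059 − 1.011)·131.25·0.79/1.011 = 4.9228
OE = 259 − 259/1.059 = 14.4297 °P
AE = 259 − 259/1.011 = 2.8180 °P
RE = 0.1808·14.4297 + 0.8192·2.8180 = 4.9174 °P
Cal = (6.9·4.9228 + 4·(4.9174−0.1))·1.011·3.55

191.0710 kcal


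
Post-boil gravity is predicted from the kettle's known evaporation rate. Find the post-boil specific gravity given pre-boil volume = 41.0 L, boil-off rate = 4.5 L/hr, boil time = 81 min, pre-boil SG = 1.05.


V_post = V_pre − rate·(t/60);  SG_post = 1 + (SG_pre−1)·V_pre/V_post
V_post = 41.0 − 4.5·(81/60) = 34.9250
SG_post = 1 + (1.05 − 1)·41.0/34.9250

1.0587


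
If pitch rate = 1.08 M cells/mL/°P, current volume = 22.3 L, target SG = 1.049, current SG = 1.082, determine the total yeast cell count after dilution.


V_w = V·((SG_c−1)/(SG_t−1)−1);  °P = 259 − 259/SG_t;  cells = rate·(V+V_w)·°P
V_w = 22.3·((1.082−1)/(1.049−1)−1) = 15.0184
V_final = 22.3 + 15.0184 = 37.3184
°P = 259 − 259/1.049 = 12.0982
cells = 1.08·37.3184·12.0982

487.6034 billion cells


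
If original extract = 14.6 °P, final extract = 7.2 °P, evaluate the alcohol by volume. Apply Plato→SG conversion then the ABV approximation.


SG = 259/(259 − P);  ABV = (OG − FG)·131.25
OG = 259/(259 − 14.6) = 1.0597
FG = 259/(259 − 7.2) = 1.0286
ABV = (1.0597 − 1.0286)·131.25

4.0877 % ABV


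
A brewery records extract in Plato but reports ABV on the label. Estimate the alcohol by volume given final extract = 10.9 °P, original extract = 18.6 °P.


SG = 259/(259 − P);  ABV = (OG − FG)·131.25
OG = 259/(259 − 18.6) = 1.0774
FG = 259/(259 − 10.9) = 1.0439
ABV = (1.0774 − 1.0439)·131.25

4.3886 % ABV


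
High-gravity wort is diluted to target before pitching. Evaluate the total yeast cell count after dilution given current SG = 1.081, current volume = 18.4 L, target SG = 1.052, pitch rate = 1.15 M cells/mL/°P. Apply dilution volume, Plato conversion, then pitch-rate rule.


V_w = V·((SG_c−1)/(SG_t−1)−1);  °P = 259 − 259/SG_t;  cells = rate·(V+V_w)·°P
V_w = 18.4·((1.081−1)/(1.052−1)−1) = 10.2615
V_final = 18.4 + 10.2615 = 28.6615
°P = 259 − 259/1.052 = 12.8023
cells = 1.15·28.6615·12.8023

421.9730 billion cells


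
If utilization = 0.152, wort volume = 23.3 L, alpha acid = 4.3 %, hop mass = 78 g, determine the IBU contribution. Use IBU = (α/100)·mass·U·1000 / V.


IBU = (4.3/100)·78·0.152·1000 / 23.3

21.8802 IBU


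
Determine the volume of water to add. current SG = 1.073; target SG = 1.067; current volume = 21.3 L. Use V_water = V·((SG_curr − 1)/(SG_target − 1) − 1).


V_water = 21.3·((1.073 − 1)/(1.067 − 1) − 1)

1.9075 L


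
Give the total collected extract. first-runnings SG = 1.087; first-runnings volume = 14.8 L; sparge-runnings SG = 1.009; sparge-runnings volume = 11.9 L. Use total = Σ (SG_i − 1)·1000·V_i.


first = (1.087 − 1)·1000·14.8 = 1287.6000
sparge = (1.009 − 1)·1000·11.9 = 107.1000
total = 1287.6000 + 107.1000

1394.7000 gravity·L


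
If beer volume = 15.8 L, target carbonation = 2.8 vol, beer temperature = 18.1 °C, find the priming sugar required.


residual = 14.695·(0.01821 + 0.09011·e^(−0.04·T));  sugar = (target − residual)·4.0·V
residual = 14.695·(0.01821 + 0.09011·e^(−0.04·18.1)) = 0.9096
sugar = (2.8 − 0.9096)·4.0·15.8

119.4756 g


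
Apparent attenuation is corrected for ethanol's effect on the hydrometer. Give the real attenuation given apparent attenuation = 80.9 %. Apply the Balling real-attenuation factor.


RA = AA · 0.8192
RA = 80.9 · 0.8192

66.2733 %


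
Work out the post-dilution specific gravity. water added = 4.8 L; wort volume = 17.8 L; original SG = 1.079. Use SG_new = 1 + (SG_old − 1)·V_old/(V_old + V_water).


pts = (1.079 − 1)·1000·17.8/(17.8 + 4.8) = 62.2212
SG_new = 1 + 62.2212/1000

1.0622


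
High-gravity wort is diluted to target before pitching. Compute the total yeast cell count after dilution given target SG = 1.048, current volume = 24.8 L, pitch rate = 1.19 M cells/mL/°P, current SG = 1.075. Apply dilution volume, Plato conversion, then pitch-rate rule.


V_w = V·((SG_c−1)/(SG_t−1)−1);  °P = 259 − 259/SG_t;  cells = rate·(V+V_w)·°P
V_w = 24.8·((1.075−1)/(1.048−1)−1) = 13.9500
V_final = 24.8 + 13.9500 = 38.7500
°P = 259 − 259/1.048 = 11.8626
cells = 1.19·38.7500·11.8626

547.0139 billion cells


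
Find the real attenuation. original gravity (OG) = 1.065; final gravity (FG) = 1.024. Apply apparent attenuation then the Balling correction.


AA = (OG−FG)/(OG−1)·100;  RA = AA·0.8192
AA = (1.065 − 1.024)/(1.065 − 1)·100 = 63.0769
RA = 63.0769·0.8192

51.6726 %


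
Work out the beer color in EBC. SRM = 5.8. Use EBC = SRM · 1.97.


EBC = 5.8 · 1.97

11.4260 EBC


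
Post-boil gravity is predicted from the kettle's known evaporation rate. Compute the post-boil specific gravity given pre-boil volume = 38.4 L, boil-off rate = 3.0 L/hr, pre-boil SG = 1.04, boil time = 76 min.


V_post = V_pre − rate·(t/60);  SG_post = 1 + (SG_pre−1)·V_pre/V_post
V_post = 38.4 − 3.0·(76/60) = 34.6000
SG_post = 1 + (1.04 − 1)·38.4/34.6000

1.0444


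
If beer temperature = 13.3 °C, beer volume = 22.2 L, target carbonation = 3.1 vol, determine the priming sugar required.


residual = 14.695·(0.01821 + 0.09011·e^(−0.04·T));  sugar = (target − residual)·4.0·V
residual = 14.695·(0.01821 + 0.09011·e^(−0.04·13.3)) = 1.0454
sugar = (3.1 − 1.0454)·4.0·22.2

182.4441 g


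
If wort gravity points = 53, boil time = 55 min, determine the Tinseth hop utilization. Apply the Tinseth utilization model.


U = 1.65·0.000125^(GP/1000) · (1 − e^(−0.04·t))/4.15
bigness = 1.65·0.000125^(53/1000) = 1.0248
boil_factor = (1 − e^(−0.04·55))/4.15 = 0.2143
U = 1.0248 · 0.2143

0.2196


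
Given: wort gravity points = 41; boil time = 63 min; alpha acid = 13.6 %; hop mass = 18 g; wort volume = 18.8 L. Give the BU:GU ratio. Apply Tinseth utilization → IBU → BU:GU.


U = 1.65·0.000125^(GP/1000)·(1−e^(−0.04t))/4.15;  IBU = (α/100)·m·U·1000/V;  BU:GU = IBU/GP
U = 1.65·0.000125^(41/1000)·(1−e^(−0.04·63))/4.15 = 0.2529
IBU = (13.6/100)·18·0.2529·1000/18.8 = 32.9332
BU:GU = 32.9332/41

0.8032


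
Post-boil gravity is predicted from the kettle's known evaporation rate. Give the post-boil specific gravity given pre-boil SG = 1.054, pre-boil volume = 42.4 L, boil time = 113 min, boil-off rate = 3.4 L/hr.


V_post = V_pre − rate·(t/60);  SG_post = 1 + (SG_pre−1)·V_pre/V_post
V_post = 42.4 − 3.4·(113/60) = 35.9967
SG_post = 1 + (1.054 − 1)·42.4/35.9967

1.0636


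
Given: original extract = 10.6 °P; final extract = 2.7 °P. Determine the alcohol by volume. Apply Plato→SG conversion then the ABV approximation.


SG = 259/(259 − P);  ABV = (OG − FG)·131.25
OG = 259/(259 − 10.6) = 1.0427
FG = 259/(259 − 2.7) = 1.0105
ABV = (1.0427 − 1.0105)·131.25

4.2182 % ABV


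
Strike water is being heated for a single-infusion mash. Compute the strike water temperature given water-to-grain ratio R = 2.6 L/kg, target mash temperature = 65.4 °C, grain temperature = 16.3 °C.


T_strike = (0.41/R)·(T_mash − T_grain) + T_mash
T_strike = (0.41/2.6)·(65.4 − 16.3) + 65.4

73.1427 °C


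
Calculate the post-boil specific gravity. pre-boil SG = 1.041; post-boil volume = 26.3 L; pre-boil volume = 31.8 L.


SG_post = 1 + (SG_pre − 1)·V_pre/V_post
pts_pre = (1.041 − 1)·1000 = 41.0000
pts_post = 41.0000·31.8/26.3 = 49.5741
SG_post = 1 + 49.5741/1000

1.0496


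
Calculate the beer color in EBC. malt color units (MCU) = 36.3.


SRM = 1.4922·MCU^0.6859;  EBC = SRM·1.97
SRM = 1.4922·36.3^0.6859 = 17.5294
EBC = 17.5294·1.97

34.5329 EBC


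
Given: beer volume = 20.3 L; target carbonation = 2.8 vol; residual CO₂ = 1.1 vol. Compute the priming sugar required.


sugar = (target − residual)·4.0·V
sugar = (2.8 − 1.1)·4.0·20.3

138.0400 g


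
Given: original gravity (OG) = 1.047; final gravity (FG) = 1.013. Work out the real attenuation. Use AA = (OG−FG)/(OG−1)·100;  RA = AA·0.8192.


AA = (1.047 − 1.013)/(1.047 − 1)·100 = 72.3404
RA = 72.3404·0.8192

59.2613 %


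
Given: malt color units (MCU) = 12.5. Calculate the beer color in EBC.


SRM = 1.4922·MCU^0.6859;  EBC = SRM·1.97
SRM = 1.4922·12.5^0.6859 = 8.4372
EBC = 8.4372·1.97

16.6213 EBC


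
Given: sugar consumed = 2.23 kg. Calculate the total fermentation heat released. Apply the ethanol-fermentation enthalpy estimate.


Q = m_sugar · 590 kJ/kg
Q = 2.23 · 590

1315.7000 kJ


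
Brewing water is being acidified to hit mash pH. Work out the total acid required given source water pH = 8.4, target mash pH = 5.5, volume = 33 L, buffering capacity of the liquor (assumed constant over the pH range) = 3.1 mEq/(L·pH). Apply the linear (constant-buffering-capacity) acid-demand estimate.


acid = buffering capacity · (pH_source − pH_target) · V
acid = 3.1 · (8.4 − 5.5) · 33

296.6700 mEq


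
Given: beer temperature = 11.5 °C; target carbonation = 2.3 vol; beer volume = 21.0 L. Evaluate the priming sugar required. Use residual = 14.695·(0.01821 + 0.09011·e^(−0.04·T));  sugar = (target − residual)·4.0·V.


residual = 14.695·(0.01821 + 0.09011·e^(−0.04·11.5)) = 1.1035
sugar = (2.3 − 1.1035)·4.0·21.0

100.5043 g


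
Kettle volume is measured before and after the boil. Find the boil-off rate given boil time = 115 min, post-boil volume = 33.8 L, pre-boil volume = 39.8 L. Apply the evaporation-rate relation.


rate = (V_pre − V_post) / (t_min/60)
rate = (39.8 − 33.8) / (115/60)

3.1304 L/hr


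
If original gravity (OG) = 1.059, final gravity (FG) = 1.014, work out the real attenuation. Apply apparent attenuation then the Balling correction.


AA = (OG−FG)/(OG−1)·100;  RA = AA·0.8192
AA = (1.059 − 1.014)/(1.059 − 1)·100 = 76.2712
RA = 76.2712·0.8192

62.4814 %


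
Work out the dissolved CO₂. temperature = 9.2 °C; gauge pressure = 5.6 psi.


vols = (P + 14.695)·(0.01821 + 0.09011·e^(−0.04·T))
vols = (5.6 + 14.695)·(0.01821 + 0.09011·e^(−0.04·9.2))

1.6353 volumes


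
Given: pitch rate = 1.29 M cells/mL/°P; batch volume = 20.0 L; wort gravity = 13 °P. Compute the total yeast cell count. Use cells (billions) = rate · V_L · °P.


cells = 1.29 · 20.0 · 13

335.4000 billion cells


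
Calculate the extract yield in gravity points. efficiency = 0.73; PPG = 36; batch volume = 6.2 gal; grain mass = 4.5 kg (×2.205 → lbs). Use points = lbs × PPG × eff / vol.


lbs = 4.5 × 2.205 = 9.9225
points = 9.9225 × 36 × 0.73 / 6.2

42.0586 points


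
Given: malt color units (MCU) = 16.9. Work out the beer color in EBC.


SRM = 1.4922·MCU^0.6859;  EBC = SRM·1.97
SRM = 1.4922·16.9^0.6859 = 10.3761
EBC = 10.3761·1.97

20.4409 EBC


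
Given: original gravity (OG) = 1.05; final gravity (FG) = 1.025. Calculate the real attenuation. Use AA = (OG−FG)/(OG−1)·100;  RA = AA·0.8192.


AA = (1.05 − 1.025)/(1.05 − 1)·100 = 50.0000
RA = 50.0000·0.8192

40.9600 %


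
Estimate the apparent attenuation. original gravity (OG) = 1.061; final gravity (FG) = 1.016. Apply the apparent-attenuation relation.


AA = (OG − FG)/(OG − 1) · 100
AA = (1.061 − 1.016)/(1.061 − 1) · 100

73.7705 %


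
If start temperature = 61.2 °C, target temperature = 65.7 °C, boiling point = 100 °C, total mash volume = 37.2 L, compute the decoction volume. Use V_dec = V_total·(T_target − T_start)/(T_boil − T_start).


V_dec = 37.2·(65.7 − 61.2)/(100 − 61.2)

4.3144 L


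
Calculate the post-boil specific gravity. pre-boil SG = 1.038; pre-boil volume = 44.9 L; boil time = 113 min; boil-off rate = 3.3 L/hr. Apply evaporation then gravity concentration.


V_post = V_pre − rate·(t/60);  SG_post = 1 + (SG_pre−1)·V_pre/V_post
V_post = 44.9 − 3.3·(113/60) = 38.6850
SG_post = 1 + (1.038 − 1)·44.9/38.6850

1.0441


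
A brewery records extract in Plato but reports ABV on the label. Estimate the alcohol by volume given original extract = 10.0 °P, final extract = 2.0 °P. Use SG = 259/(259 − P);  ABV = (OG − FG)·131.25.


OG = 259/(259 − 10.0) = 1.0402
FG = 259/(259 − 2.0) = 1.0078
ABV = (1.0402 − 1.0078)·131.25

4.2497 % ABV


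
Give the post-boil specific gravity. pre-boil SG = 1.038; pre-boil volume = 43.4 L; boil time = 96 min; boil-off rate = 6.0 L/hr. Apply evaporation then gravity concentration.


V_post = V_pre − rate·(t/60);  SG_post = 1 + (SG_pre−1)·V_pre/V_post
V_post = 43.4 − 6.0·(96/60) = 33.8000
SG_post = 1 + (1.038 − 1)·43.4/33.8000

1.0488


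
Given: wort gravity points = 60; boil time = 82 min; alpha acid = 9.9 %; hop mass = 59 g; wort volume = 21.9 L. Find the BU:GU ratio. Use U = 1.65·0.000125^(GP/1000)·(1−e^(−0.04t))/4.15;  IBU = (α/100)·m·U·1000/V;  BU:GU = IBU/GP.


U = 1.65·0.000125^(60/1000)·(1−e^(−0.04·82))/4.15 = 0.2231
IBU = (9.9/100)·59·0.2231·1000/21.9 = 59.5164
BU:GU = 59.5164/60

0.9919


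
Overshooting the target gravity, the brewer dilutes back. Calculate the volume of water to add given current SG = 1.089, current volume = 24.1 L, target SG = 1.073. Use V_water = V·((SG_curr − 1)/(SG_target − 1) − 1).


V_water = 24.1·((1.089 − 1)/(1.073 − 1) − 1)

5.2822 L


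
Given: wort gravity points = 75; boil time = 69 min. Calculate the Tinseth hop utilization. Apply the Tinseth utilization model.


U = 1.65·0.000125^(GP/1000) · (1 − e^(−0.04·t))/4.15
bigness = 1.65·0.000125^(75/1000) = 0.8409
boil_factor = (1 − e^(−0.04·69))/4.15 = 0.2257
U = 0.8409 · 0.2257

0.1898


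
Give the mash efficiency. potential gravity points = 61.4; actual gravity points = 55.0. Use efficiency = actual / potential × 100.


efficiency = 55.0 / 61.4 × 100

89.5765 %


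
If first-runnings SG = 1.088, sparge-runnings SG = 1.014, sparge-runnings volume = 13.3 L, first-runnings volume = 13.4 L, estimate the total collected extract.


total = Σ (SG_i − 1)·1000·V_i
first = (1.088 − 1)·1000·13.4 = 1179.2000
sparge = (1.014 − 1)·1000·13.3 = 186.2000
total = 1179.2000 + 186.2000

1365.4000 gravity·L


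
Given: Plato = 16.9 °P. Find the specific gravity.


SG = 259/(259 − P)
SG = 259/(259 − 16.9)

1.0698


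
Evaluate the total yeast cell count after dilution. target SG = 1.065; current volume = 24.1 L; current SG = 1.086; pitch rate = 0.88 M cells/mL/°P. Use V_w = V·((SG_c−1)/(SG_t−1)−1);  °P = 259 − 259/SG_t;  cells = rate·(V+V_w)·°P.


V_w = 24.1·((1.086−1)/(1.065−1)−1) = 7.7862
V_final = 24.1 + 7.7862 = 31.8862
°P = 259 − 259/1.065 = 15.8075
cells = 0.88·31.8862·15.8075

443.5559 billion cells


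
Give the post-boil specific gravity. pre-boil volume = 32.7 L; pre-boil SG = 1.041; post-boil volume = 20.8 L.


SG_post = 1 + (SG_pre − 1)·V_pre/V_post
pts_pre = (1.041 − 1)·1000 = 41.0000
pts_post = 41.0000·32.7/20.8 = 64.4567
SG_post = 1 + 64.4567/1000

1.0645


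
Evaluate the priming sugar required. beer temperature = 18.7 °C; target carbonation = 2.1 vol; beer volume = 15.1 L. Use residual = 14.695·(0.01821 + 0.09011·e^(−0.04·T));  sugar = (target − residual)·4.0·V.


residual = 14.695·(0.01821 + 0.09011·e^(−0.04·18.7)) = 0.8943
sugar = (2.1 − 0.8943)·4.0·15.1

72.8219 g


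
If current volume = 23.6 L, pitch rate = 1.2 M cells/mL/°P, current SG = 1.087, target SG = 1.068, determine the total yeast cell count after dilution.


V_w = V·((SG_c−1)/(SG_t−1)−1);  °P = 259 − 259/SG_t;  cells = rate·(V+V_w)·°P
V_w = 23.6·((1.087−1)/(1.068−1)−1) = 6.5941
V_final = 23.6 + 6.5941 = 30.1941
°P = 259 − 259/1.068 = 16.4906
cells = 1.2·30.1941·16.4906

597.5043 billion cells


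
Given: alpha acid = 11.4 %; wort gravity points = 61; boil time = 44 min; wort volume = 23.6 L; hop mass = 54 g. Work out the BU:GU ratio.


U = 1.65·0.000125^(GP/1000)·(1−e^(−0.04t))/4.15;  IBU = (α/100)·m·U·1000/V;  BU:GU = IBU/GP
U = 1.65·0.000125^(61/1000)·(1−e^(−0.04·44))/4.15 = 0.1903
IBU = (11.4/100)·54·0.1903·1000/23.6 = 49.6296
BU:GU = 49.6296/61

0.8136


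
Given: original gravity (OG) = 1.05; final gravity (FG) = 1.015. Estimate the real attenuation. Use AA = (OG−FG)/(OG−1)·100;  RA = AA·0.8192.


AA = (1.05 − 1.015)/(1.05 − 1)·100 = 70.0000
RA = 70.0000·0.8192

57.3440 %


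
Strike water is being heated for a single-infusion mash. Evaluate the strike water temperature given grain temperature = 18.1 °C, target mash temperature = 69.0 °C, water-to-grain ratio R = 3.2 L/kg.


T_strike = (0.41/R)·(T_mash − T_grain) + T_mash
T_strike = (0.41/3.2)·(69.0 − 18.1) + 69.0

75.5216 °C


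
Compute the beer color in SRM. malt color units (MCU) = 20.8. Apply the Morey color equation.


SRM = 1.4922 · MCU^0.6859
SRM = 1.4922 · 20.8^0.6859

11.9643 SRM


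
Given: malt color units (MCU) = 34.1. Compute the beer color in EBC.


SRM = 1.4922·MCU^0.6859;  EBC = SRM·1.97
SRM = 1.4922·34.1^0.6859 = 16.7936
EBC = 16.7936·1.97

33.0834 EBC


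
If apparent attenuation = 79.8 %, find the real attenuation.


RA = AA · 0.8192
RA = 79.8 · 0.8192

65.3722 %


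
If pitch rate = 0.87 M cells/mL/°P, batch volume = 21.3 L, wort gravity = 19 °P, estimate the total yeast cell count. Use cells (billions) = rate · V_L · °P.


cells = 0.87 · 21.3 · 19

352.0890 billion cells


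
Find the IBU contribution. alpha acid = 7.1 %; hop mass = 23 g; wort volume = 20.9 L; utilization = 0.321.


IBU = (α/100)·mass·U·1000 / V
IBU = (7.1/100)·23·0.321·1000 / 20.9

25.0810 IBU


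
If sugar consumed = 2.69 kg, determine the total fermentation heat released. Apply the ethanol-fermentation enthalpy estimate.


Q = m_sugar · 590 kJ/kg
Q = 2.69 · 590

1587.1000 kJ


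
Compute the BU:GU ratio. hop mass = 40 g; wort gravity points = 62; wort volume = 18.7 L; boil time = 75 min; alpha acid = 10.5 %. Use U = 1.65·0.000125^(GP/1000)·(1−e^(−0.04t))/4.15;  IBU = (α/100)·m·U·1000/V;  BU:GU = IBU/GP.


U = 1.65·0.000125^(62/1000)·(1−e^(−0.04·75))/4.15 = 0.2164
IBU = (10.5/100)·40·0.2164·1000/18.7 = 48.6041
BU:GU = 48.6041/62

0.7839


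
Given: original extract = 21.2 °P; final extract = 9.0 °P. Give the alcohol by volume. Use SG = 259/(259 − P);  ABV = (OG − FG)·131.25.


OG = 259/(259 − 21.2) = 1.0892
FG = 259/(259 − 9.0) = 1.0360
ABV = (1.0892 − 1.0360)·131.25

6.9760 % ABV


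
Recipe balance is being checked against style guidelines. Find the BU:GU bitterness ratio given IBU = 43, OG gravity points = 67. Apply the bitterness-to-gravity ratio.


BU:GU = IBU / OG_points
BU:GU = 43 / 67

0.6418


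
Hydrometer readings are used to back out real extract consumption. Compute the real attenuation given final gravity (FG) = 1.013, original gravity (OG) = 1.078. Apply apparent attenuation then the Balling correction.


AA = (OG−FG)/(OG−1)·100;  RA = AA·0.8192
AA = (1.078 − 1.013)/(1.078 − 1)·100 = 83.3333
RA = 83.3333·0.8192

68.2667 %


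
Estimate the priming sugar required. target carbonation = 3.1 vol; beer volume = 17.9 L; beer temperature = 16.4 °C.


residual = 14.695·(0.01821 + 0.09011·e^(−0.04·T));  sugar = (target − residual)·4.0·V
residual = 14.695·(0.01821 + 0.09011·e^(−0.04·16.4)) = 0.9547
sugar = (3.1 − 0.9547)·4.0·17.9

153.6009 g


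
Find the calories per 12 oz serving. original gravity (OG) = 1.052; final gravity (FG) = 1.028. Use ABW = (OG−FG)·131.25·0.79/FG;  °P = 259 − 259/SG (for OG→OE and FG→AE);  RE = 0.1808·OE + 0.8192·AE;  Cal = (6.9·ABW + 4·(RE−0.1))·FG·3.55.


ABW = (1.052 − 1.028)·131.25·0.79/1.028 = 2.4207
OE = 259 − 259/1.052 = 12.8023 °P
AE = 259 − 259/1.028 = 7.0545 °P
RE = 0.1808·12.8023 + 0.8192·7.0545 = 8.0937 °P
Cal = (6.9·2.4207 + 4·(8.0937−0.1))·1.028·3.55

177.6443 kcal


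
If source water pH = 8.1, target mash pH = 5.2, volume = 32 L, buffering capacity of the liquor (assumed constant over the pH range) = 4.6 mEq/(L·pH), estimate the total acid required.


acid = buffering capacity · (pH_source − pH_target) · V
acid = 4.6 · (8.1 − 5.2) · 32

426.8800 mEq


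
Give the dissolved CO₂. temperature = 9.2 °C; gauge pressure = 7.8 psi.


vols = (P + 14.695)·(0.01821 + 0.09011·e^(−0.04·T))
vols = (7.8 + 14.695)·(0.01821 + 0.09011·e^(−0.04·9.2))

1.8126 volumes


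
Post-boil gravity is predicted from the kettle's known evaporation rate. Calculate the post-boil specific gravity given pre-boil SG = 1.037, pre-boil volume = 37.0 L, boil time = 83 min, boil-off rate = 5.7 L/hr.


V_post = V_pre − rate·(t/60);  SG_post = 1 + (SG_pre−1)·V_pre/V_post
V_post = 37.0 − 5.7·(83/60) = 29.1150
SG_post = 1 + (1.037 − 1)·37.0/29.1150

1.0470


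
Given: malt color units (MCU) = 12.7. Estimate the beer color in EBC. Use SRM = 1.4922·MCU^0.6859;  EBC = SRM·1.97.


SRM = 1.4922·12.7^0.6859 = 8.5295
EBC = 8.5295·1.97

16.8032 EBC


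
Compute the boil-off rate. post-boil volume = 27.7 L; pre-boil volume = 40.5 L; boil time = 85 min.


rate = (V_pre − V_post) / (t_min/60)
rate = (40.5 − 27.7) / (85/60)

9.0353 L/hr


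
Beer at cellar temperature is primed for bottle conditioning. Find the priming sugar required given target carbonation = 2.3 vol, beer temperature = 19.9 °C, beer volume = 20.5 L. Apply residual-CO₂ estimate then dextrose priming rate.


residual = 14.695·(0.01821 + 0.09011·e^(−0.04·T));  sugar = (target − residual)·4.0·V
residual = 14.695·(0.01821 + 0.09011·e^(−0.04·19.9)) = 0.8650
sugar = (2.3 − 0.8650)·4.0·20.5

117.6727 g


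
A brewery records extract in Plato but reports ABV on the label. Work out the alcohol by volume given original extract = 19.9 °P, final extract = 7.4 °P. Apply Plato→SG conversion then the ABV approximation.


SG = 259/(259 − P);  ABV = (OG − FG)·131.25
OG = 259/(259 − 19.9) = 1.0832
FG = 259/(259 − 7.4) = 1.0294
ABV = (1.0832 − 1.0294)·131.25

7.0635 % ABV


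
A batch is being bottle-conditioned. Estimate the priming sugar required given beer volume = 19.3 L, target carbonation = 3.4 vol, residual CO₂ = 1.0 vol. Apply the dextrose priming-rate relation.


sugar = (target − residual)·4.0·V
sugar = (3.4 − 1.0)·4.0·19.3

185.2800 g


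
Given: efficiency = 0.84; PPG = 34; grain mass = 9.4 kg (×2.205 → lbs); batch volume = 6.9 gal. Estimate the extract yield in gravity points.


points = lbs × PPG × eff / vol
lbs = 9.4 × 2.205 = 20.7270
points = 20.7270 × 34 × 0.84 / 6.9

85.7918 points


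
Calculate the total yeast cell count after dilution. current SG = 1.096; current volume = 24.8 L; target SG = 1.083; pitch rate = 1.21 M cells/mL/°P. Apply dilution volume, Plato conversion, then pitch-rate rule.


V_w = V·((SG_c−1)/(SG_t−1)−1);  °P = 259 − 259/SG_t;  cells = rate·(V+V_w)·°P
V_w = 24.8·((1.096−1)/(1.083−1)−1) = 3.8843
V_final = 24.8 + 3.8843 = 28.6843
°P = 259 − 259/1.083 = 19.8495
cells = 1.21·28.6843·19.8495

688.9371 billion cells


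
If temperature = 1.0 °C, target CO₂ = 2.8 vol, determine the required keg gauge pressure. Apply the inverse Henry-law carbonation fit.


psi = vols/(0.01821 + 0.09011·e^(−0.04·T)) − 14.695
psi = 2.8/(0.01821 + 0.09011·e^(−0.04·1.0)) − 14.695

12.0259 psi


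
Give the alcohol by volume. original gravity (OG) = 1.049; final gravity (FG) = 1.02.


ABV = (OG − FG) · 131.25
ABV = (1.049 − 1.02) · 131.25

3.8062 % ABV


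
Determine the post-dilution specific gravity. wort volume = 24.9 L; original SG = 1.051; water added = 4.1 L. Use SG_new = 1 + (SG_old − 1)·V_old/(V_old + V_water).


pts = (1.051 − 1)·1000·24.9/(24.9 + 4.1) = 43.7897
SG_new = 1 + 43.7897/1000

1.0438


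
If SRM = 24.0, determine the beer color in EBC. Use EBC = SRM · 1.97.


EBC = 24.0 · 1.97

47.2800 EBC


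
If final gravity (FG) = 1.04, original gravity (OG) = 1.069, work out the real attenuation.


AA = (OG−FG)/(OG−1)·100;  RA = AA·0.8192
AA = (1.069 − 1.04)/(1.069 − 1)·100 = 42.0290
RA = 42.0290·0.8192

34.4301 %


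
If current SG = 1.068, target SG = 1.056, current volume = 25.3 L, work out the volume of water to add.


V_water = V·((SG_curr − 1)/(SG_target − 1) − 1)
V_water = 25.3·((1.068 − 1)/(1.056 − 1) − 1)

5.4214 L


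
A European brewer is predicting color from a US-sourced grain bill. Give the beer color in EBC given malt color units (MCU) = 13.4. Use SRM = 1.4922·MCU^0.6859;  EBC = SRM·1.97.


SRM = 1.4922·13.4^0.6859 = 8.8493
EBC = 8.8493·1.97

17.4331 EBC


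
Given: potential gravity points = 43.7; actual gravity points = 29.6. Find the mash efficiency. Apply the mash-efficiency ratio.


efficiency = actual / potential × 100
efficiency = 29.6 / 43.7 × 100

67.7346 %


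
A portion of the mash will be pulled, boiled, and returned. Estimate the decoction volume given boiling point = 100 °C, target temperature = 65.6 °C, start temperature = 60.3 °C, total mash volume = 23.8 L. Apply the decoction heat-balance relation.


V_dec = V_total·(T_target − T_start)/(T_boil − T_start)
V_dec = 23.8·(65.6 − 60.3)/(100 − 60.3)

3.1773 L


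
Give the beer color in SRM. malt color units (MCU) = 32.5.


SRM = 1.4922 · MCU^0.6859
SRM = 1.4922 · 32.5^0.6859

16.2490 SRM


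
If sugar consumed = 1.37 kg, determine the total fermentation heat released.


Q = m_sugar · 590 kJ/kg
Q = 1.37 · 590

808.3000 kJ


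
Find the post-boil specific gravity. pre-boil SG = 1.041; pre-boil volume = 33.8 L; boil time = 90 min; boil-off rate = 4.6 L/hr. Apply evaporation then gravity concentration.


V_post = V_pre − rate·(t/60);  SG_post = 1 + (SG_pre−1)·V_pre/V_post
V_post = 33.8 − 4.6·(90/60) = 26.9000
SG_post = 1 + (1.041 − 1)·33.8/26.9000

1.0515


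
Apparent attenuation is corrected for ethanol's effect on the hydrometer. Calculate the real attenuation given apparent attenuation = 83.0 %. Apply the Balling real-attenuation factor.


RA = AA · 0.8192
RA = 83.0 · 0.8192

67.9936 %


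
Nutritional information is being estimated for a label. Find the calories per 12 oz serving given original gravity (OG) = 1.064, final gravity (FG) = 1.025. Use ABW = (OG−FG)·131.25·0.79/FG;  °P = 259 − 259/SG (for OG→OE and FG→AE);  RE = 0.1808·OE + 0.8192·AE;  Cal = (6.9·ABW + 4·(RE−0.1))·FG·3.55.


ABW = (1.064 − 1.025)·131.25·0.79/1.025 = 3.9452
OE = 259 − 259/1.064 = 15.5789 °P
AE = 259 − 259/1.025 = 6.3171 °P
RE = 0.1808·15.5789 + 0.8192·6.3171 = 7.9916 °P
Cal = (6.9·3.9452 + 4·(7.9916−0.1))·1.025·3.55

213.9157 kcal


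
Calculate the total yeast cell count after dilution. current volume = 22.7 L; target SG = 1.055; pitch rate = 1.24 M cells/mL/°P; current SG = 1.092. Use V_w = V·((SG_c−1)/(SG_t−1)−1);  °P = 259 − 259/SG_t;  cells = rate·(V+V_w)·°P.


V_w = 22.7·((1.092−1)/(1.055−1)−1) = 15.2709
V_final = 22.7 + 15.2709 = 37.9709
°P = 259 − 259/1.055 = 13.5024
cells = 1.24·37.9709·13.5024

635.7446 billion cells


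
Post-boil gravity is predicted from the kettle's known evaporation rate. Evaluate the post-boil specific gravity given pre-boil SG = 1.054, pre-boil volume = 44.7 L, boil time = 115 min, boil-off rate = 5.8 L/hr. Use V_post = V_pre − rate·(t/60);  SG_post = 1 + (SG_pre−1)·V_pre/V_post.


V_post = 44.7 − 5.8·(115/60) = 33.5833
SG_post = 1 + (1.054 − 1)·44.7/33.5833

1.0719


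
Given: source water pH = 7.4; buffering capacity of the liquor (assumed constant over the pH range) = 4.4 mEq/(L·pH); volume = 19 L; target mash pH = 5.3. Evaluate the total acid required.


acid = buffering capacity · (pH_source − pH_target) · V
acid = 4.4 · (7.4 − 5.3) · 19

175.5600 mEq


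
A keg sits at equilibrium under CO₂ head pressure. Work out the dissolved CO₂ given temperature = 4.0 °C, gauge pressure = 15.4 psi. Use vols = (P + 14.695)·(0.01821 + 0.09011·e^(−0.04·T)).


vols = (15.4 + 14.695)·(0.01821 + 0.09011·e^(−0.04·4.0))

2.8589 volumes


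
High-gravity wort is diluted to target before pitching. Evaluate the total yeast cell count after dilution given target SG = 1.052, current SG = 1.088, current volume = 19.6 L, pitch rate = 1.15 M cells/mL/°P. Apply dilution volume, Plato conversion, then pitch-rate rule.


V_w = V·((SG_c−1)/(SG_t−1)−1);  °P = 259 − 259/SG_t;  cells = rate·(V+V_w)·°P
V_w = 19.6·((1.088−1)/(1.052−1)−1) = 13.5692
V_final = 19.6 + 13.5692 = 33.1692
°P = 259 − 259/1.052 = 12.8023
cells = 1.15·33.1692·12.8023

488.3381 billion cells
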